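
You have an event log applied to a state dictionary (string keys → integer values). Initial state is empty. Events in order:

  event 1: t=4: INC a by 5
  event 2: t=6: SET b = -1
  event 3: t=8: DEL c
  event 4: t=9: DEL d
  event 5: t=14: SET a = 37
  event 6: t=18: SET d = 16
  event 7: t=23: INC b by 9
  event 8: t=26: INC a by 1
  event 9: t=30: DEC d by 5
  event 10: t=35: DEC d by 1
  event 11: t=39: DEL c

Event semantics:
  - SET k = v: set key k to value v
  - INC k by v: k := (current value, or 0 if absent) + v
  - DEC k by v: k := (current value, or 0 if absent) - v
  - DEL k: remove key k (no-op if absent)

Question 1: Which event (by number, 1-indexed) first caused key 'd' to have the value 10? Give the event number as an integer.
Answer: 10

Derivation:
Looking for first event where d becomes 10:
  event 6: d = 16
  event 7: d = 16
  event 8: d = 16
  event 9: d = 11
  event 10: d 11 -> 10  <-- first match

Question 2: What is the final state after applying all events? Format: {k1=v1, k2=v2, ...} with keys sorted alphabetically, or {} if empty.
  after event 1 (t=4: INC a by 5): {a=5}
  after event 2 (t=6: SET b = -1): {a=5, b=-1}
  after event 3 (t=8: DEL c): {a=5, b=-1}
  after event 4 (t=9: DEL d): {a=5, b=-1}
  after event 5 (t=14: SET a = 37): {a=37, b=-1}
  after event 6 (t=18: SET d = 16): {a=37, b=-1, d=16}
  after event 7 (t=23: INC b by 9): {a=37, b=8, d=16}
  after event 8 (t=26: INC a by 1): {a=38, b=8, d=16}
  after event 9 (t=30: DEC d by 5): {a=38, b=8, d=11}
  after event 10 (t=35: DEC d by 1): {a=38, b=8, d=10}
  after event 11 (t=39: DEL c): {a=38, b=8, d=10}

Answer: {a=38, b=8, d=10}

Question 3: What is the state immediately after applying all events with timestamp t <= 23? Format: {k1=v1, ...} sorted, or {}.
Apply events with t <= 23 (7 events):
  after event 1 (t=4: INC a by 5): {a=5}
  after event 2 (t=6: SET b = -1): {a=5, b=-1}
  after event 3 (t=8: DEL c): {a=5, b=-1}
  after event 4 (t=9: DEL d): {a=5, b=-1}
  after event 5 (t=14: SET a = 37): {a=37, b=-1}
  after event 6 (t=18: SET d = 16): {a=37, b=-1, d=16}
  after event 7 (t=23: INC b by 9): {a=37, b=8, d=16}

Answer: {a=37, b=8, d=16}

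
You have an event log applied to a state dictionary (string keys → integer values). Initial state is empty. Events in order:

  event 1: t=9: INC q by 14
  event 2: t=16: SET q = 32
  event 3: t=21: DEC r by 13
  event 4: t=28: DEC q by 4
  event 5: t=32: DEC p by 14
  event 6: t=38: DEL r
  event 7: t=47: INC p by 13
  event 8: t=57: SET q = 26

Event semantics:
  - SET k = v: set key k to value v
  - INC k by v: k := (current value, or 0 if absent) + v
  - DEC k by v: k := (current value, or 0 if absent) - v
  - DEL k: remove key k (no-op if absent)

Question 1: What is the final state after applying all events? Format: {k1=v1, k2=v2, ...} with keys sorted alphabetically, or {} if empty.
  after event 1 (t=9: INC q by 14): {q=14}
  after event 2 (t=16: SET q = 32): {q=32}
  after event 3 (t=21: DEC r by 13): {q=32, r=-13}
  after event 4 (t=28: DEC q by 4): {q=28, r=-13}
  after event 5 (t=32: DEC p by 14): {p=-14, q=28, r=-13}
  after event 6 (t=38: DEL r): {p=-14, q=28}
  after event 7 (t=47: INC p by 13): {p=-1, q=28}
  after event 8 (t=57: SET q = 26): {p=-1, q=26}

Answer: {p=-1, q=26}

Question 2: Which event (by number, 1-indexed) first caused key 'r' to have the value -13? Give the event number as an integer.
Answer: 3

Derivation:
Looking for first event where r becomes -13:
  event 3: r (absent) -> -13  <-- first match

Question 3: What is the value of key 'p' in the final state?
Track key 'p' through all 8 events:
  event 1 (t=9: INC q by 14): p unchanged
  event 2 (t=16: SET q = 32): p unchanged
  event 3 (t=21: DEC r by 13): p unchanged
  event 4 (t=28: DEC q by 4): p unchanged
  event 5 (t=32: DEC p by 14): p (absent) -> -14
  event 6 (t=38: DEL r): p unchanged
  event 7 (t=47: INC p by 13): p -14 -> -1
  event 8 (t=57: SET q = 26): p unchanged
Final: p = -1

Answer: -1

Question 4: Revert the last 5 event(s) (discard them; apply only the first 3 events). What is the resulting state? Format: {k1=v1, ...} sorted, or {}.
Keep first 3 events (discard last 5):
  after event 1 (t=9: INC q by 14): {q=14}
  after event 2 (t=16: SET q = 32): {q=32}
  after event 3 (t=21: DEC r by 13): {q=32, r=-13}

Answer: {q=32, r=-13}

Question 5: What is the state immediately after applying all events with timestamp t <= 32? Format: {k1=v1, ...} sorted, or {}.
Answer: {p=-14, q=28, r=-13}

Derivation:
Apply events with t <= 32 (5 events):
  after event 1 (t=9: INC q by 14): {q=14}
  after event 2 (t=16: SET q = 32): {q=32}
  after event 3 (t=21: DEC r by 13): {q=32, r=-13}
  after event 4 (t=28: DEC q by 4): {q=28, r=-13}
  after event 5 (t=32: DEC p by 14): {p=-14, q=28, r=-13}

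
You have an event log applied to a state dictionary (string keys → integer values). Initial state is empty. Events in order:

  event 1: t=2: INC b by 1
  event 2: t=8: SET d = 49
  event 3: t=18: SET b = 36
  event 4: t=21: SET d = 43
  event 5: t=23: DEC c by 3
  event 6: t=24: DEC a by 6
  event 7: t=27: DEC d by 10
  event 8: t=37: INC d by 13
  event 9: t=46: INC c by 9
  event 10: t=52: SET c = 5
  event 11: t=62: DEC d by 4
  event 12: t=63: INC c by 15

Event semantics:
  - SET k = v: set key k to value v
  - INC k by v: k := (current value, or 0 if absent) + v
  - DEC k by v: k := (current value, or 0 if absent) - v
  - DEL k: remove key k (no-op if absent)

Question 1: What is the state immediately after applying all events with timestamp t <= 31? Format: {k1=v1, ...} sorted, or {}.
Answer: {a=-6, b=36, c=-3, d=33}

Derivation:
Apply events with t <= 31 (7 events):
  after event 1 (t=2: INC b by 1): {b=1}
  after event 2 (t=8: SET d = 49): {b=1, d=49}
  after event 3 (t=18: SET b = 36): {b=36, d=49}
  after event 4 (t=21: SET d = 43): {b=36, d=43}
  after event 5 (t=23: DEC c by 3): {b=36, c=-3, d=43}
  after event 6 (t=24: DEC a by 6): {a=-6, b=36, c=-3, d=43}
  after event 7 (t=27: DEC d by 10): {a=-6, b=36, c=-3, d=33}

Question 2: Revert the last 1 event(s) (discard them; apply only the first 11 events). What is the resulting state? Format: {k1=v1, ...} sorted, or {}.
Answer: {a=-6, b=36, c=5, d=42}

Derivation:
Keep first 11 events (discard last 1):
  after event 1 (t=2: INC b by 1): {b=1}
  after event 2 (t=8: SET d = 49): {b=1, d=49}
  after event 3 (t=18: SET b = 36): {b=36, d=49}
  after event 4 (t=21: SET d = 43): {b=36, d=43}
  after event 5 (t=23: DEC c by 3): {b=36, c=-3, d=43}
  after event 6 (t=24: DEC a by 6): {a=-6, b=36, c=-3, d=43}
  after event 7 (t=27: DEC d by 10): {a=-6, b=36, c=-3, d=33}
  after event 8 (t=37: INC d by 13): {a=-6, b=36, c=-3, d=46}
  after event 9 (t=46: INC c by 9): {a=-6, b=36, c=6, d=46}
  after event 10 (t=52: SET c = 5): {a=-6, b=36, c=5, d=46}
  after event 11 (t=62: DEC d by 4): {a=-6, b=36, c=5, d=42}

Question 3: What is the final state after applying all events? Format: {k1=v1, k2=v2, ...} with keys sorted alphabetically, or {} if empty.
Answer: {a=-6, b=36, c=20, d=42}

Derivation:
  after event 1 (t=2: INC b by 1): {b=1}
  after event 2 (t=8: SET d = 49): {b=1, d=49}
  after event 3 (t=18: SET b = 36): {b=36, d=49}
  after event 4 (t=21: SET d = 43): {b=36, d=43}
  after event 5 (t=23: DEC c by 3): {b=36, c=-3, d=43}
  after event 6 (t=24: DEC a by 6): {a=-6, b=36, c=-3, d=43}
  after event 7 (t=27: DEC d by 10): {a=-6, b=36, c=-3, d=33}
  after event 8 (t=37: INC d by 13): {a=-6, b=36, c=-3, d=46}
  after event 9 (t=46: INC c by 9): {a=-6, b=36, c=6, d=46}
  after event 10 (t=52: SET c = 5): {a=-6, b=36, c=5, d=46}
  after event 11 (t=62: DEC d by 4): {a=-6, b=36, c=5, d=42}
  after event 12 (t=63: INC c by 15): {a=-6, b=36, c=20, d=42}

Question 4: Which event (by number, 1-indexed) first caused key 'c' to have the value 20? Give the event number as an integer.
Looking for first event where c becomes 20:
  event 5: c = -3
  event 6: c = -3
  event 7: c = -3
  event 8: c = -3
  event 9: c = 6
  event 10: c = 5
  event 11: c = 5
  event 12: c 5 -> 20  <-- first match

Answer: 12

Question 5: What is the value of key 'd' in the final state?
Answer: 42

Derivation:
Track key 'd' through all 12 events:
  event 1 (t=2: INC b by 1): d unchanged
  event 2 (t=8: SET d = 49): d (absent) -> 49
  event 3 (t=18: SET b = 36): d unchanged
  event 4 (t=21: SET d = 43): d 49 -> 43
  event 5 (t=23: DEC c by 3): d unchanged
  event 6 (t=24: DEC a by 6): d unchanged
  event 7 (t=27: DEC d by 10): d 43 -> 33
  event 8 (t=37: INC d by 13): d 33 -> 46
  event 9 (t=46: INC c by 9): d unchanged
  event 10 (t=52: SET c = 5): d unchanged
  event 11 (t=62: DEC d by 4): d 46 -> 42
  event 12 (t=63: INC c by 15): d unchanged
Final: d = 42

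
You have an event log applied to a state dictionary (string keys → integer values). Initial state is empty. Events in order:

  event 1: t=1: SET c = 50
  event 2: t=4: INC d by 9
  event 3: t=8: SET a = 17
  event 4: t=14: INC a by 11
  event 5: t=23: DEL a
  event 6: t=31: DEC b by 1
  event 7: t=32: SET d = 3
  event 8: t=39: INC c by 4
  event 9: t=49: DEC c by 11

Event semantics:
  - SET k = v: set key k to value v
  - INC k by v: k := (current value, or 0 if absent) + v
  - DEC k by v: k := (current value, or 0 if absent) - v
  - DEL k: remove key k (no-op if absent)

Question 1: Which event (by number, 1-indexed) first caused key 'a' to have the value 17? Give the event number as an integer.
Looking for first event where a becomes 17:
  event 3: a (absent) -> 17  <-- first match

Answer: 3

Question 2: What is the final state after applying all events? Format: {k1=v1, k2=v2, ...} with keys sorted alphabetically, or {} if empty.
Answer: {b=-1, c=43, d=3}

Derivation:
  after event 1 (t=1: SET c = 50): {c=50}
  after event 2 (t=4: INC d by 9): {c=50, d=9}
  after event 3 (t=8: SET a = 17): {a=17, c=50, d=9}
  after event 4 (t=14: INC a by 11): {a=28, c=50, d=9}
  after event 5 (t=23: DEL a): {c=50, d=9}
  after event 6 (t=31: DEC b by 1): {b=-1, c=50, d=9}
  after event 7 (t=32: SET d = 3): {b=-1, c=50, d=3}
  after event 8 (t=39: INC c by 4): {b=-1, c=54, d=3}
  after event 9 (t=49: DEC c by 11): {b=-1, c=43, d=3}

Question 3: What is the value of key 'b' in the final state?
Answer: -1

Derivation:
Track key 'b' through all 9 events:
  event 1 (t=1: SET c = 50): b unchanged
  event 2 (t=4: INC d by 9): b unchanged
  event 3 (t=8: SET a = 17): b unchanged
  event 4 (t=14: INC a by 11): b unchanged
  event 5 (t=23: DEL a): b unchanged
  event 6 (t=31: DEC b by 1): b (absent) -> -1
  event 7 (t=32: SET d = 3): b unchanged
  event 8 (t=39: INC c by 4): b unchanged
  event 9 (t=49: DEC c by 11): b unchanged
Final: b = -1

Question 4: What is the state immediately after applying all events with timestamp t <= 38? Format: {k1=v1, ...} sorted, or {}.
Answer: {b=-1, c=50, d=3}

Derivation:
Apply events with t <= 38 (7 events):
  after event 1 (t=1: SET c = 50): {c=50}
  after event 2 (t=4: INC d by 9): {c=50, d=9}
  after event 3 (t=8: SET a = 17): {a=17, c=50, d=9}
  after event 4 (t=14: INC a by 11): {a=28, c=50, d=9}
  after event 5 (t=23: DEL a): {c=50, d=9}
  after event 6 (t=31: DEC b by 1): {b=-1, c=50, d=9}
  after event 7 (t=32: SET d = 3): {b=-1, c=50, d=3}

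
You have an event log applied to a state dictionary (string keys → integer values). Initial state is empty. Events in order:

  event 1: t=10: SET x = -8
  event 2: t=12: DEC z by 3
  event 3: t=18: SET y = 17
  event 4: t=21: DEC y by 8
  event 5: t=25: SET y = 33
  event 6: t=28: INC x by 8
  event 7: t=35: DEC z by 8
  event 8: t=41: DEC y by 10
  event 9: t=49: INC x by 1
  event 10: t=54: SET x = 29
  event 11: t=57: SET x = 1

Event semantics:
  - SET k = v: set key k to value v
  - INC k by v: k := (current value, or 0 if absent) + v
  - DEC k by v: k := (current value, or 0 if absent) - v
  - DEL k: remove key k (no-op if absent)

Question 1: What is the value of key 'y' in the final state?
Track key 'y' through all 11 events:
  event 1 (t=10: SET x = -8): y unchanged
  event 2 (t=12: DEC z by 3): y unchanged
  event 3 (t=18: SET y = 17): y (absent) -> 17
  event 4 (t=21: DEC y by 8): y 17 -> 9
  event 5 (t=25: SET y = 33): y 9 -> 33
  event 6 (t=28: INC x by 8): y unchanged
  event 7 (t=35: DEC z by 8): y unchanged
  event 8 (t=41: DEC y by 10): y 33 -> 23
  event 9 (t=49: INC x by 1): y unchanged
  event 10 (t=54: SET x = 29): y unchanged
  event 11 (t=57: SET x = 1): y unchanged
Final: y = 23

Answer: 23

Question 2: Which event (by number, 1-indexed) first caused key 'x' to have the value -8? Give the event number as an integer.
Looking for first event where x becomes -8:
  event 1: x (absent) -> -8  <-- first match

Answer: 1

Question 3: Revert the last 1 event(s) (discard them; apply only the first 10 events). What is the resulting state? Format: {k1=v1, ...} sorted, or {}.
Answer: {x=29, y=23, z=-11}

Derivation:
Keep first 10 events (discard last 1):
  after event 1 (t=10: SET x = -8): {x=-8}
  after event 2 (t=12: DEC z by 3): {x=-8, z=-3}
  after event 3 (t=18: SET y = 17): {x=-8, y=17, z=-3}
  after event 4 (t=21: DEC y by 8): {x=-8, y=9, z=-3}
  after event 5 (t=25: SET y = 33): {x=-8, y=33, z=-3}
  after event 6 (t=28: INC x by 8): {x=0, y=33, z=-3}
  after event 7 (t=35: DEC z by 8): {x=0, y=33, z=-11}
  after event 8 (t=41: DEC y by 10): {x=0, y=23, z=-11}
  after event 9 (t=49: INC x by 1): {x=1, y=23, z=-11}
  after event 10 (t=54: SET x = 29): {x=29, y=23, z=-11}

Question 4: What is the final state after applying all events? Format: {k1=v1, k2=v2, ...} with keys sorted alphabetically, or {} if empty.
Answer: {x=1, y=23, z=-11}

Derivation:
  after event 1 (t=10: SET x = -8): {x=-8}
  after event 2 (t=12: DEC z by 3): {x=-8, z=-3}
  after event 3 (t=18: SET y = 17): {x=-8, y=17, z=-3}
  after event 4 (t=21: DEC y by 8): {x=-8, y=9, z=-3}
  after event 5 (t=25: SET y = 33): {x=-8, y=33, z=-3}
  after event 6 (t=28: INC x by 8): {x=0, y=33, z=-3}
  after event 7 (t=35: DEC z by 8): {x=0, y=33, z=-11}
  after event 8 (t=41: DEC y by 10): {x=0, y=23, z=-11}
  after event 9 (t=49: INC x by 1): {x=1, y=23, z=-11}
  after event 10 (t=54: SET x = 29): {x=29, y=23, z=-11}
  after event 11 (t=57: SET x = 1): {x=1, y=23, z=-11}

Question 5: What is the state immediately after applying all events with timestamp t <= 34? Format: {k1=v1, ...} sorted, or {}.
Apply events with t <= 34 (6 events):
  after event 1 (t=10: SET x = -8): {x=-8}
  after event 2 (t=12: DEC z by 3): {x=-8, z=-3}
  after event 3 (t=18: SET y = 17): {x=-8, y=17, z=-3}
  after event 4 (t=21: DEC y by 8): {x=-8, y=9, z=-3}
  after event 5 (t=25: SET y = 33): {x=-8, y=33, z=-3}
  after event 6 (t=28: INC x by 8): {x=0, y=33, z=-3}

Answer: {x=0, y=33, z=-3}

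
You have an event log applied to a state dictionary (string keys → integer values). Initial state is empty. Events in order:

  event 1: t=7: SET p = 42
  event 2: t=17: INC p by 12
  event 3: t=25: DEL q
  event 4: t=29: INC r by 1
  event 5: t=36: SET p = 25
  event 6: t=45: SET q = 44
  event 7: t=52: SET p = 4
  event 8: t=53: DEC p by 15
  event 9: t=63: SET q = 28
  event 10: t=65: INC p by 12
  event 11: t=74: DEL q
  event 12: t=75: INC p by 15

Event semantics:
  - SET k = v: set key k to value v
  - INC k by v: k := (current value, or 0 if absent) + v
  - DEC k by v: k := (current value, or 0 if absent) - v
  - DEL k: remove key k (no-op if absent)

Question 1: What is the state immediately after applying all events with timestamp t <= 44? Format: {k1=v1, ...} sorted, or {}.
Apply events with t <= 44 (5 events):
  after event 1 (t=7: SET p = 42): {p=42}
  after event 2 (t=17: INC p by 12): {p=54}
  after event 3 (t=25: DEL q): {p=54}
  after event 4 (t=29: INC r by 1): {p=54, r=1}
  after event 5 (t=36: SET p = 25): {p=25, r=1}

Answer: {p=25, r=1}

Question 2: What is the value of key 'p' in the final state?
Answer: 16

Derivation:
Track key 'p' through all 12 events:
  event 1 (t=7: SET p = 42): p (absent) -> 42
  event 2 (t=17: INC p by 12): p 42 -> 54
  event 3 (t=25: DEL q): p unchanged
  event 4 (t=29: INC r by 1): p unchanged
  event 5 (t=36: SET p = 25): p 54 -> 25
  event 6 (t=45: SET q = 44): p unchanged
  event 7 (t=52: SET p = 4): p 25 -> 4
  event 8 (t=53: DEC p by 15): p 4 -> -11
  event 9 (t=63: SET q = 28): p unchanged
  event 10 (t=65: INC p by 12): p -11 -> 1
  event 11 (t=74: DEL q): p unchanged
  event 12 (t=75: INC p by 15): p 1 -> 16
Final: p = 16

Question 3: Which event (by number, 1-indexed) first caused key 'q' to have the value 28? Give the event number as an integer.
Answer: 9

Derivation:
Looking for first event where q becomes 28:
  event 6: q = 44
  event 7: q = 44
  event 8: q = 44
  event 9: q 44 -> 28  <-- first match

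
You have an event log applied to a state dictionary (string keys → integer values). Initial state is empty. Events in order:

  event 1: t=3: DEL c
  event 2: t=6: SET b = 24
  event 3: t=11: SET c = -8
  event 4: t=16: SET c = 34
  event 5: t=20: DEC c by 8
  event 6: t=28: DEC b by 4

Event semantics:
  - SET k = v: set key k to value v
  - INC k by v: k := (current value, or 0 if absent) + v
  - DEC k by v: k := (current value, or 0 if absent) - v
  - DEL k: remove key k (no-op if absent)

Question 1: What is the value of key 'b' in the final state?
Answer: 20

Derivation:
Track key 'b' through all 6 events:
  event 1 (t=3: DEL c): b unchanged
  event 2 (t=6: SET b = 24): b (absent) -> 24
  event 3 (t=11: SET c = -8): b unchanged
  event 4 (t=16: SET c = 34): b unchanged
  event 5 (t=20: DEC c by 8): b unchanged
  event 6 (t=28: DEC b by 4): b 24 -> 20
Final: b = 20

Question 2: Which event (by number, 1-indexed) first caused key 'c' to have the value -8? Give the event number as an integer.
Answer: 3

Derivation:
Looking for first event where c becomes -8:
  event 3: c (absent) -> -8  <-- first match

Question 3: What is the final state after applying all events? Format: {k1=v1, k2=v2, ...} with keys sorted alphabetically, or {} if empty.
Answer: {b=20, c=26}

Derivation:
  after event 1 (t=3: DEL c): {}
  after event 2 (t=6: SET b = 24): {b=24}
  after event 3 (t=11: SET c = -8): {b=24, c=-8}
  after event 4 (t=16: SET c = 34): {b=24, c=34}
  after event 5 (t=20: DEC c by 8): {b=24, c=26}
  after event 6 (t=28: DEC b by 4): {b=20, c=26}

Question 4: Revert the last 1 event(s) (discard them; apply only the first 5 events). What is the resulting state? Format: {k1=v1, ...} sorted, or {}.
Answer: {b=24, c=26}

Derivation:
Keep first 5 events (discard last 1):
  after event 1 (t=3: DEL c): {}
  after event 2 (t=6: SET b = 24): {b=24}
  after event 3 (t=11: SET c = -8): {b=24, c=-8}
  after event 4 (t=16: SET c = 34): {b=24, c=34}
  after event 5 (t=20: DEC c by 8): {b=24, c=26}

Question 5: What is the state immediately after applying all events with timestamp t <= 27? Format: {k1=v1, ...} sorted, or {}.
Apply events with t <= 27 (5 events):
  after event 1 (t=3: DEL c): {}
  after event 2 (t=6: SET b = 24): {b=24}
  after event 3 (t=11: SET c = -8): {b=24, c=-8}
  after event 4 (t=16: SET c = 34): {b=24, c=34}
  after event 5 (t=20: DEC c by 8): {b=24, c=26}

Answer: {b=24, c=26}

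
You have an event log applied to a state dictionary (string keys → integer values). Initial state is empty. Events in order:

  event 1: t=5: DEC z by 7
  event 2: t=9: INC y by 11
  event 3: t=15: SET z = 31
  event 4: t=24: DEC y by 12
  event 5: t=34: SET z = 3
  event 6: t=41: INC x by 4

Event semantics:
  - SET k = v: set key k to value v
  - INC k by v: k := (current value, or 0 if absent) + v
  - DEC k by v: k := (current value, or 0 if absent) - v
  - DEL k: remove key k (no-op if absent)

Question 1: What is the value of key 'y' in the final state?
Track key 'y' through all 6 events:
  event 1 (t=5: DEC z by 7): y unchanged
  event 2 (t=9: INC y by 11): y (absent) -> 11
  event 3 (t=15: SET z = 31): y unchanged
  event 4 (t=24: DEC y by 12): y 11 -> -1
  event 5 (t=34: SET z = 3): y unchanged
  event 6 (t=41: INC x by 4): y unchanged
Final: y = -1

Answer: -1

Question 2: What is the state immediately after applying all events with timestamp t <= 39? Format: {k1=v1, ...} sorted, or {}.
Apply events with t <= 39 (5 events):
  after event 1 (t=5: DEC z by 7): {z=-7}
  after event 2 (t=9: INC y by 11): {y=11, z=-7}
  after event 3 (t=15: SET z = 31): {y=11, z=31}
  after event 4 (t=24: DEC y by 12): {y=-1, z=31}
  after event 5 (t=34: SET z = 3): {y=-1, z=3}

Answer: {y=-1, z=3}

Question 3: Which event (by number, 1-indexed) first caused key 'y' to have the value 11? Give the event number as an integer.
Looking for first event where y becomes 11:
  event 2: y (absent) -> 11  <-- first match

Answer: 2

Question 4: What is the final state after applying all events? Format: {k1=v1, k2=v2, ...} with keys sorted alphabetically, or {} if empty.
  after event 1 (t=5: DEC z by 7): {z=-7}
  after event 2 (t=9: INC y by 11): {y=11, z=-7}
  after event 3 (t=15: SET z = 31): {y=11, z=31}
  after event 4 (t=24: DEC y by 12): {y=-1, z=31}
  after event 5 (t=34: SET z = 3): {y=-1, z=3}
  after event 6 (t=41: INC x by 4): {x=4, y=-1, z=3}

Answer: {x=4, y=-1, z=3}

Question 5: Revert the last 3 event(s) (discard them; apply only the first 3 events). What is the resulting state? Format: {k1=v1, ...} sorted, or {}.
Keep first 3 events (discard last 3):
  after event 1 (t=5: DEC z by 7): {z=-7}
  after event 2 (t=9: INC y by 11): {y=11, z=-7}
  after event 3 (t=15: SET z = 31): {y=11, z=31}

Answer: {y=11, z=31}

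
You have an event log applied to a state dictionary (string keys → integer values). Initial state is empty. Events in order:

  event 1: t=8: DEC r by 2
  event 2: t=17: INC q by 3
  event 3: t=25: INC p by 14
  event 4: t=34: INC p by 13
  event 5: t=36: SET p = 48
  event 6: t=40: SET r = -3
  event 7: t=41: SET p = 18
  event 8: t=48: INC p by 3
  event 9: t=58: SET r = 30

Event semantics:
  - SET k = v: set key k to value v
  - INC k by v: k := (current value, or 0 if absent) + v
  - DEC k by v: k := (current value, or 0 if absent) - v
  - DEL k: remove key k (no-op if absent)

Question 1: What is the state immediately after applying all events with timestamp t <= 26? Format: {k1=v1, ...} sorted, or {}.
Answer: {p=14, q=3, r=-2}

Derivation:
Apply events with t <= 26 (3 events):
  after event 1 (t=8: DEC r by 2): {r=-2}
  after event 2 (t=17: INC q by 3): {q=3, r=-2}
  after event 3 (t=25: INC p by 14): {p=14, q=3, r=-2}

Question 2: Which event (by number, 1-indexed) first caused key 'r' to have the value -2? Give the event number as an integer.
Answer: 1

Derivation:
Looking for first event where r becomes -2:
  event 1: r (absent) -> -2  <-- first match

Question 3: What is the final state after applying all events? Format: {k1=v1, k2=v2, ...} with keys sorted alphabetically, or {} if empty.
  after event 1 (t=8: DEC r by 2): {r=-2}
  after event 2 (t=17: INC q by 3): {q=3, r=-2}
  after event 3 (t=25: INC p by 14): {p=14, q=3, r=-2}
  after event 4 (t=34: INC p by 13): {p=27, q=3, r=-2}
  after event 5 (t=36: SET p = 48): {p=48, q=3, r=-2}
  after event 6 (t=40: SET r = -3): {p=48, q=3, r=-3}
  after event 7 (t=41: SET p = 18): {p=18, q=3, r=-3}
  after event 8 (t=48: INC p by 3): {p=21, q=3, r=-3}
  after event 9 (t=58: SET r = 30): {p=21, q=3, r=30}

Answer: {p=21, q=3, r=30}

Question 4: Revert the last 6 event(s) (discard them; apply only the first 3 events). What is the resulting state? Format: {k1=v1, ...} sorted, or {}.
Answer: {p=14, q=3, r=-2}

Derivation:
Keep first 3 events (discard last 6):
  after event 1 (t=8: DEC r by 2): {r=-2}
  after event 2 (t=17: INC q by 3): {q=3, r=-2}
  after event 3 (t=25: INC p by 14): {p=14, q=3, r=-2}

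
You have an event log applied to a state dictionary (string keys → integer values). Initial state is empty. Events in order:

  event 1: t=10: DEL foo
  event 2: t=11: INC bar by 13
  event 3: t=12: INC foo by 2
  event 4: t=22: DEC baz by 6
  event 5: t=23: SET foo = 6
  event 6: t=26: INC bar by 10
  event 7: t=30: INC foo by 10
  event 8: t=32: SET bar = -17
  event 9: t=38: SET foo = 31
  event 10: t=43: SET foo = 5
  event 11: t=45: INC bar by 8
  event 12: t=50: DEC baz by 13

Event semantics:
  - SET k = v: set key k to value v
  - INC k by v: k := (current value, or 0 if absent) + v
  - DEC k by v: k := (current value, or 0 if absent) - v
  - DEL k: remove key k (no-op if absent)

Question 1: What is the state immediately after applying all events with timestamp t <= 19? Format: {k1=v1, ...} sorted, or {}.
Answer: {bar=13, foo=2}

Derivation:
Apply events with t <= 19 (3 events):
  after event 1 (t=10: DEL foo): {}
  after event 2 (t=11: INC bar by 13): {bar=13}
  after event 3 (t=12: INC foo by 2): {bar=13, foo=2}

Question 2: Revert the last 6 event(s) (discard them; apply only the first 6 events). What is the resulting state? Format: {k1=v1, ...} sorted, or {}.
Answer: {bar=23, baz=-6, foo=6}

Derivation:
Keep first 6 events (discard last 6):
  after event 1 (t=10: DEL foo): {}
  after event 2 (t=11: INC bar by 13): {bar=13}
  after event 3 (t=12: INC foo by 2): {bar=13, foo=2}
  after event 4 (t=22: DEC baz by 6): {bar=13, baz=-6, foo=2}
  after event 5 (t=23: SET foo = 6): {bar=13, baz=-6, foo=6}
  after event 6 (t=26: INC bar by 10): {bar=23, baz=-6, foo=6}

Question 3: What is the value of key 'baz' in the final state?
Answer: -19

Derivation:
Track key 'baz' through all 12 events:
  event 1 (t=10: DEL foo): baz unchanged
  event 2 (t=11: INC bar by 13): baz unchanged
  event 3 (t=12: INC foo by 2): baz unchanged
  event 4 (t=22: DEC baz by 6): baz (absent) -> -6
  event 5 (t=23: SET foo = 6): baz unchanged
  event 6 (t=26: INC bar by 10): baz unchanged
  event 7 (t=30: INC foo by 10): baz unchanged
  event 8 (t=32: SET bar = -17): baz unchanged
  event 9 (t=38: SET foo = 31): baz unchanged
  event 10 (t=43: SET foo = 5): baz unchanged
  event 11 (t=45: INC bar by 8): baz unchanged
  event 12 (t=50: DEC baz by 13): baz -6 -> -19
Final: baz = -19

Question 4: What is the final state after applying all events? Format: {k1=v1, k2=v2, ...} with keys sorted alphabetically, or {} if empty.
Answer: {bar=-9, baz=-19, foo=5}

Derivation:
  after event 1 (t=10: DEL foo): {}
  after event 2 (t=11: INC bar by 13): {bar=13}
  after event 3 (t=12: INC foo by 2): {bar=13, foo=2}
  after event 4 (t=22: DEC baz by 6): {bar=13, baz=-6, foo=2}
  after event 5 (t=23: SET foo = 6): {bar=13, baz=-6, foo=6}
  after event 6 (t=26: INC bar by 10): {bar=23, baz=-6, foo=6}
  after event 7 (t=30: INC foo by 10): {bar=23, baz=-6, foo=16}
  after event 8 (t=32: SET bar = -17): {bar=-17, baz=-6, foo=16}
  after event 9 (t=38: SET foo = 31): {bar=-17, baz=-6, foo=31}
  after event 10 (t=43: SET foo = 5): {bar=-17, baz=-6, foo=5}
  after event 11 (t=45: INC bar by 8): {bar=-9, baz=-6, foo=5}
  after event 12 (t=50: DEC baz by 13): {bar=-9, baz=-19, foo=5}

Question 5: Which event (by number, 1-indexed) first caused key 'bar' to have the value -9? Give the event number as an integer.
Answer: 11

Derivation:
Looking for first event where bar becomes -9:
  event 2: bar = 13
  event 3: bar = 13
  event 4: bar = 13
  event 5: bar = 13
  event 6: bar = 23
  event 7: bar = 23
  event 8: bar = -17
  event 9: bar = -17
  event 10: bar = -17
  event 11: bar -17 -> -9  <-- first match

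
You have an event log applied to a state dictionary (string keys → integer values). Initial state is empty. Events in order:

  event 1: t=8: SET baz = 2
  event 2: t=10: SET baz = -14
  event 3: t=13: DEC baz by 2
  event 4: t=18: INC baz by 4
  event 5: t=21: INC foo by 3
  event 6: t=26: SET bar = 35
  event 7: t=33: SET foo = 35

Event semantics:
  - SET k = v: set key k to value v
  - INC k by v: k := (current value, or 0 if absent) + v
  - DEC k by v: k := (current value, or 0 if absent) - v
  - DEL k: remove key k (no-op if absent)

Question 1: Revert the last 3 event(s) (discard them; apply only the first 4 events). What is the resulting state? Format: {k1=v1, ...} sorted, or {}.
Answer: {baz=-12}

Derivation:
Keep first 4 events (discard last 3):
  after event 1 (t=8: SET baz = 2): {baz=2}
  after event 2 (t=10: SET baz = -14): {baz=-14}
  after event 3 (t=13: DEC baz by 2): {baz=-16}
  after event 4 (t=18: INC baz by 4): {baz=-12}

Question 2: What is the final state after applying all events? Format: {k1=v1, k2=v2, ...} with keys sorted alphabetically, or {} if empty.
  after event 1 (t=8: SET baz = 2): {baz=2}
  after event 2 (t=10: SET baz = -14): {baz=-14}
  after event 3 (t=13: DEC baz by 2): {baz=-16}
  after event 4 (t=18: INC baz by 4): {baz=-12}
  after event 5 (t=21: INC foo by 3): {baz=-12, foo=3}
  after event 6 (t=26: SET bar = 35): {bar=35, baz=-12, foo=3}
  after event 7 (t=33: SET foo = 35): {bar=35, baz=-12, foo=35}

Answer: {bar=35, baz=-12, foo=35}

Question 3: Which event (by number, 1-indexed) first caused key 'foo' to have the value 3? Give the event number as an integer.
Answer: 5

Derivation:
Looking for first event where foo becomes 3:
  event 5: foo (absent) -> 3  <-- first match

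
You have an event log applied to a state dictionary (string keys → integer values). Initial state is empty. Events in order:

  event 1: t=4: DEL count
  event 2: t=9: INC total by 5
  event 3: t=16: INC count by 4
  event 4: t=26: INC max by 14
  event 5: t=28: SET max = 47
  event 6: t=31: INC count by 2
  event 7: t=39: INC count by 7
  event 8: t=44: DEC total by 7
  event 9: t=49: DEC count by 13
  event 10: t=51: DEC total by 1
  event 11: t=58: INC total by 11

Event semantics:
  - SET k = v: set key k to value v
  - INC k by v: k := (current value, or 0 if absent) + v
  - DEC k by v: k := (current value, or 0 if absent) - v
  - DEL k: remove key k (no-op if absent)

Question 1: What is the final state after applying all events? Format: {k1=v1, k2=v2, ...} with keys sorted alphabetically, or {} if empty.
Answer: {count=0, max=47, total=8}

Derivation:
  after event 1 (t=4: DEL count): {}
  after event 2 (t=9: INC total by 5): {total=5}
  after event 3 (t=16: INC count by 4): {count=4, total=5}
  after event 4 (t=26: INC max by 14): {count=4, max=14, total=5}
  after event 5 (t=28: SET max = 47): {count=4, max=47, total=5}
  after event 6 (t=31: INC count by 2): {count=6, max=47, total=5}
  after event 7 (t=39: INC count by 7): {count=13, max=47, total=5}
  after event 8 (t=44: DEC total by 7): {count=13, max=47, total=-2}
  after event 9 (t=49: DEC count by 13): {count=0, max=47, total=-2}
  after event 10 (t=51: DEC total by 1): {count=0, max=47, total=-3}
  after event 11 (t=58: INC total by 11): {count=0, max=47, total=8}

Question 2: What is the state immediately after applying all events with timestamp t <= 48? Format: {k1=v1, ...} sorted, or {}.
Apply events with t <= 48 (8 events):
  after event 1 (t=4: DEL count): {}
  after event 2 (t=9: INC total by 5): {total=5}
  after event 3 (t=16: INC count by 4): {count=4, total=5}
  after event 4 (t=26: INC max by 14): {count=4, max=14, total=5}
  after event 5 (t=28: SET max = 47): {count=4, max=47, total=5}
  after event 6 (t=31: INC count by 2): {count=6, max=47, total=5}
  after event 7 (t=39: INC count by 7): {count=13, max=47, total=5}
  after event 8 (t=44: DEC total by 7): {count=13, max=47, total=-2}

Answer: {count=13, max=47, total=-2}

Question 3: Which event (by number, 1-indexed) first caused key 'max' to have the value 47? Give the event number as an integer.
Answer: 5

Derivation:
Looking for first event where max becomes 47:
  event 4: max = 14
  event 5: max 14 -> 47  <-- first match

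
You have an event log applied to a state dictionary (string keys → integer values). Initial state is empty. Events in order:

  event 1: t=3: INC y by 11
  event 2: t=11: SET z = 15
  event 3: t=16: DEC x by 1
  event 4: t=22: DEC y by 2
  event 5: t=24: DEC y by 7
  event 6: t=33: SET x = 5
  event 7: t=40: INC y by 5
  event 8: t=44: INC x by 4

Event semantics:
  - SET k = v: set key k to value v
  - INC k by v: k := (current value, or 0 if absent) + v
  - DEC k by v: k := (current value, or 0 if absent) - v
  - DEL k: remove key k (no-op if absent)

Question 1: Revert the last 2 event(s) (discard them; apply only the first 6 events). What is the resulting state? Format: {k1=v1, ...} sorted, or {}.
Keep first 6 events (discard last 2):
  after event 1 (t=3: INC y by 11): {y=11}
  after event 2 (t=11: SET z = 15): {y=11, z=15}
  after event 3 (t=16: DEC x by 1): {x=-1, y=11, z=15}
  after event 4 (t=22: DEC y by 2): {x=-1, y=9, z=15}
  after event 5 (t=24: DEC y by 7): {x=-1, y=2, z=15}
  after event 6 (t=33: SET x = 5): {x=5, y=2, z=15}

Answer: {x=5, y=2, z=15}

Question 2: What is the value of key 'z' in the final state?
Track key 'z' through all 8 events:
  event 1 (t=3: INC y by 11): z unchanged
  event 2 (t=11: SET z = 15): z (absent) -> 15
  event 3 (t=16: DEC x by 1): z unchanged
  event 4 (t=22: DEC y by 2): z unchanged
  event 5 (t=24: DEC y by 7): z unchanged
  event 6 (t=33: SET x = 5): z unchanged
  event 7 (t=40: INC y by 5): z unchanged
  event 8 (t=44: INC x by 4): z unchanged
Final: z = 15

Answer: 15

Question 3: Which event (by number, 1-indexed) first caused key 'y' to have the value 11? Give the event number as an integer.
Looking for first event where y becomes 11:
  event 1: y (absent) -> 11  <-- first match

Answer: 1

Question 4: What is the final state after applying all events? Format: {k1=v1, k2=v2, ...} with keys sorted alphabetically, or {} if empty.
  after event 1 (t=3: INC y by 11): {y=11}
  after event 2 (t=11: SET z = 15): {y=11, z=15}
  after event 3 (t=16: DEC x by 1): {x=-1, y=11, z=15}
  after event 4 (t=22: DEC y by 2): {x=-1, y=9, z=15}
  after event 5 (t=24: DEC y by 7): {x=-1, y=2, z=15}
  after event 6 (t=33: SET x = 5): {x=5, y=2, z=15}
  after event 7 (t=40: INC y by 5): {x=5, y=7, z=15}
  after event 8 (t=44: INC x by 4): {x=9, y=7, z=15}

Answer: {x=9, y=7, z=15}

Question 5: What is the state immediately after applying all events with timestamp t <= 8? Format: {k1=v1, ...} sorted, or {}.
Apply events with t <= 8 (1 events):
  after event 1 (t=3: INC y by 11): {y=11}

Answer: {y=11}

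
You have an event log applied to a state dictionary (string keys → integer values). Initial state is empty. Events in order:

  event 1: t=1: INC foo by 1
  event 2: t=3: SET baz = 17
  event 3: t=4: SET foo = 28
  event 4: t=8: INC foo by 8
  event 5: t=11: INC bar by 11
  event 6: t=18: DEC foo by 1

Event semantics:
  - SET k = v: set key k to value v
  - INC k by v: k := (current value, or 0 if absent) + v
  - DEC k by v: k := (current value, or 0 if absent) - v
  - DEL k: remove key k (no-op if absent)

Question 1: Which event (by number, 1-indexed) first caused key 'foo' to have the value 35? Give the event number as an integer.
Looking for first event where foo becomes 35:
  event 1: foo = 1
  event 2: foo = 1
  event 3: foo = 28
  event 4: foo = 36
  event 5: foo = 36
  event 6: foo 36 -> 35  <-- first match

Answer: 6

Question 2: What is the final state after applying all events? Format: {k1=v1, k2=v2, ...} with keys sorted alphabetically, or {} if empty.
Answer: {bar=11, baz=17, foo=35}

Derivation:
  after event 1 (t=1: INC foo by 1): {foo=1}
  after event 2 (t=3: SET baz = 17): {baz=17, foo=1}
  after event 3 (t=4: SET foo = 28): {baz=17, foo=28}
  after event 4 (t=8: INC foo by 8): {baz=17, foo=36}
  after event 5 (t=11: INC bar by 11): {bar=11, baz=17, foo=36}
  after event 6 (t=18: DEC foo by 1): {bar=11, baz=17, foo=35}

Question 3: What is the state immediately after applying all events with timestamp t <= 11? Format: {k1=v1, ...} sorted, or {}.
Apply events with t <= 11 (5 events):
  after event 1 (t=1: INC foo by 1): {foo=1}
  after event 2 (t=3: SET baz = 17): {baz=17, foo=1}
  after event 3 (t=4: SET foo = 28): {baz=17, foo=28}
  after event 4 (t=8: INC foo by 8): {baz=17, foo=36}
  after event 5 (t=11: INC bar by 11): {bar=11, baz=17, foo=36}

Answer: {bar=11, baz=17, foo=36}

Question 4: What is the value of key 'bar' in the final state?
Answer: 11

Derivation:
Track key 'bar' through all 6 events:
  event 1 (t=1: INC foo by 1): bar unchanged
  event 2 (t=3: SET baz = 17): bar unchanged
  event 3 (t=4: SET foo = 28): bar unchanged
  event 4 (t=8: INC foo by 8): bar unchanged
  event 5 (t=11: INC bar by 11): bar (absent) -> 11
  event 6 (t=18: DEC foo by 1): bar unchanged
Final: bar = 11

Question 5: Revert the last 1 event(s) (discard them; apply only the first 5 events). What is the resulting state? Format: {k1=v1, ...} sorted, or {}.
Keep first 5 events (discard last 1):
  after event 1 (t=1: INC foo by 1): {foo=1}
  after event 2 (t=3: SET baz = 17): {baz=17, foo=1}
  after event 3 (t=4: SET foo = 28): {baz=17, foo=28}
  after event 4 (t=8: INC foo by 8): {baz=17, foo=36}
  after event 5 (t=11: INC bar by 11): {bar=11, baz=17, foo=36}

Answer: {bar=11, baz=17, foo=36}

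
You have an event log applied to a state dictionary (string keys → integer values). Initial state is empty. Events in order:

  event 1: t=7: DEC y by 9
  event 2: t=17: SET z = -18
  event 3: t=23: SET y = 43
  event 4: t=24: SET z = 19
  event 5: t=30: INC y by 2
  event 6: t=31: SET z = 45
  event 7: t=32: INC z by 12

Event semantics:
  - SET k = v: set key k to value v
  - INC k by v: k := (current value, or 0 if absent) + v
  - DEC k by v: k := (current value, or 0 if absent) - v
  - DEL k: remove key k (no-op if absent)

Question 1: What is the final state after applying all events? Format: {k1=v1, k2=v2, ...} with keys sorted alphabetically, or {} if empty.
  after event 1 (t=7: DEC y by 9): {y=-9}
  after event 2 (t=17: SET z = -18): {y=-9, z=-18}
  after event 3 (t=23: SET y = 43): {y=43, z=-18}
  after event 4 (t=24: SET z = 19): {y=43, z=19}
  after event 5 (t=30: INC y by 2): {y=45, z=19}
  after event 6 (t=31: SET z = 45): {y=45, z=45}
  after event 7 (t=32: INC z by 12): {y=45, z=57}

Answer: {y=45, z=57}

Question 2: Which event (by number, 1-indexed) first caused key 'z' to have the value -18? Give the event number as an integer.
Answer: 2

Derivation:
Looking for first event where z becomes -18:
  event 2: z (absent) -> -18  <-- first match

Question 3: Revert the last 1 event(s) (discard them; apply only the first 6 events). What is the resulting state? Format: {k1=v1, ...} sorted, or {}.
Keep first 6 events (discard last 1):
  after event 1 (t=7: DEC y by 9): {y=-9}
  after event 2 (t=17: SET z = -18): {y=-9, z=-18}
  after event 3 (t=23: SET y = 43): {y=43, z=-18}
  after event 4 (t=24: SET z = 19): {y=43, z=19}
  after event 5 (t=30: INC y by 2): {y=45, z=19}
  after event 6 (t=31: SET z = 45): {y=45, z=45}

Answer: {y=45, z=45}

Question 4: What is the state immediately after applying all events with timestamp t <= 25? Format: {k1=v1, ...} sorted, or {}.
Answer: {y=43, z=19}

Derivation:
Apply events with t <= 25 (4 events):
  after event 1 (t=7: DEC y by 9): {y=-9}
  after event 2 (t=17: SET z = -18): {y=-9, z=-18}
  after event 3 (t=23: SET y = 43): {y=43, z=-18}
  after event 4 (t=24: SET z = 19): {y=43, z=19}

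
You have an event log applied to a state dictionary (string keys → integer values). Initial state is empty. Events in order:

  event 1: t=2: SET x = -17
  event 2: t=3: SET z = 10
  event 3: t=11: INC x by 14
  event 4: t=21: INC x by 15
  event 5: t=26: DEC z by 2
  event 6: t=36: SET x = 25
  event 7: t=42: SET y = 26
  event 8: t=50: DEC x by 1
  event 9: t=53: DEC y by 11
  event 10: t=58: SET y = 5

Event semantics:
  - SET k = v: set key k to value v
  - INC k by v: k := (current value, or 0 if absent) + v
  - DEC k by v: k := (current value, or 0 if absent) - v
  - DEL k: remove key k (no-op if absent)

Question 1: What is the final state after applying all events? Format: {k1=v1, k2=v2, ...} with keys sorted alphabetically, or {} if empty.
Answer: {x=24, y=5, z=8}

Derivation:
  after event 1 (t=2: SET x = -17): {x=-17}
  after event 2 (t=3: SET z = 10): {x=-17, z=10}
  after event 3 (t=11: INC x by 14): {x=-3, z=10}
  after event 4 (t=21: INC x by 15): {x=12, z=10}
  after event 5 (t=26: DEC z by 2): {x=12, z=8}
  after event 6 (t=36: SET x = 25): {x=25, z=8}
  after event 7 (t=42: SET y = 26): {x=25, y=26, z=8}
  after event 8 (t=50: DEC x by 1): {x=24, y=26, z=8}
  after event 9 (t=53: DEC y by 11): {x=24, y=15, z=8}
  after event 10 (t=58: SET y = 5): {x=24, y=5, z=8}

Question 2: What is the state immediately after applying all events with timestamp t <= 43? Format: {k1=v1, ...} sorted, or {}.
Apply events with t <= 43 (7 events):
  after event 1 (t=2: SET x = -17): {x=-17}
  after event 2 (t=3: SET z = 10): {x=-17, z=10}
  after event 3 (t=11: INC x by 14): {x=-3, z=10}
  after event 4 (t=21: INC x by 15): {x=12, z=10}
  after event 5 (t=26: DEC z by 2): {x=12, z=8}
  after event 6 (t=36: SET x = 25): {x=25, z=8}
  after event 7 (t=42: SET y = 26): {x=25, y=26, z=8}

Answer: {x=25, y=26, z=8}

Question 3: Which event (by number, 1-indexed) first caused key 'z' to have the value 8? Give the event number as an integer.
Looking for first event where z becomes 8:
  event 2: z = 10
  event 3: z = 10
  event 4: z = 10
  event 5: z 10 -> 8  <-- first match

Answer: 5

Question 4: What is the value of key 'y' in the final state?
Answer: 5

Derivation:
Track key 'y' through all 10 events:
  event 1 (t=2: SET x = -17): y unchanged
  event 2 (t=3: SET z = 10): y unchanged
  event 3 (t=11: INC x by 14): y unchanged
  event 4 (t=21: INC x by 15): y unchanged
  event 5 (t=26: DEC z by 2): y unchanged
  event 6 (t=36: SET x = 25): y unchanged
  event 7 (t=42: SET y = 26): y (absent) -> 26
  event 8 (t=50: DEC x by 1): y unchanged
  event 9 (t=53: DEC y by 11): y 26 -> 15
  event 10 (t=58: SET y = 5): y 15 -> 5
Final: y = 5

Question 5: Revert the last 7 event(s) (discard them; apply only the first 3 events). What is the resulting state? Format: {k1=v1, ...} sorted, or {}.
Keep first 3 events (discard last 7):
  after event 1 (t=2: SET x = -17): {x=-17}
  after event 2 (t=3: SET z = 10): {x=-17, z=10}
  after event 3 (t=11: INC x by 14): {x=-3, z=10}

Answer: {x=-3, z=10}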